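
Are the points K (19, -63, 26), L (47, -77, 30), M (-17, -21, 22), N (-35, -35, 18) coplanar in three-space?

A normal to the plane through K, L, M is n = KL × KM = (-112, -32, 672).
The plane has equation n·P = 17360. For N: n·N = 17136.
17136 ≠ 17360, so N is off the plane.

No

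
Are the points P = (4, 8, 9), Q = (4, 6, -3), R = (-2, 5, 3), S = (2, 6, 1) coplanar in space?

The four points are coplanar iff the 3×3 determinant with rows PQ, PR, PS is zero.
Rows: (0, -2, -12), (-6, -3, -6), (-2, -2, -8).
Expanding along the first row: (0)(12) − (-2)(36) + (-12)(6) = 0.
Zero determinant ⇒ coplanar.

Yes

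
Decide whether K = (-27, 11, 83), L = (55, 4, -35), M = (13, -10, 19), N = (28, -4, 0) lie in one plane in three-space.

No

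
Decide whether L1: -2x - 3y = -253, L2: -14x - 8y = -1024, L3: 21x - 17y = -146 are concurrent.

Lines aᵢx + bᵢy = cᵢ with pairwise distinct directions are concurrent exactly when det[aᵢ bᵢ cᵢ] = 0.
Here the determinant is 406.
Nonzero, so no common point exists.

No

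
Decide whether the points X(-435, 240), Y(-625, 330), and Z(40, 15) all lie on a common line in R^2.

Yes

XY = (-190, 90), XZ = (475, -225).
det[XY; XZ] = (-190)(-225) − (90)(475) = 0.
The determinant is zero, so the points are collinear.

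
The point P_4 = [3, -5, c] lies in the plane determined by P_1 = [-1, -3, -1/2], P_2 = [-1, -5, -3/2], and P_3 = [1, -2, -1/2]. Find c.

A normal to the plane is n = P_1P_2 × P_1P_3 = (1, -2, 4).
P_4 lies in the plane iff n · P_1P_4 = 0.
This gives (4)c + (10) = 0, so c = -5/2.

-5/2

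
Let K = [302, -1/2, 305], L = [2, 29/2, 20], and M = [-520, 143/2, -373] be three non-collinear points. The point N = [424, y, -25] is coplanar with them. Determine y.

-281/2

The plane through K, L, M has equation 10350x + 30870y − 9270z = 282915.
Substituting N: (30870)y + (4620150) = 282915, so y = -281/2.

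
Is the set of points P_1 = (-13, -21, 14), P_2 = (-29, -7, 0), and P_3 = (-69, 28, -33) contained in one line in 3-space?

No

P_1P_2 = (-16, 14, -14), P_1P_3 = (-56, 49, -47).
Comparing components 2 and 3: (14)(-47) − (-14)(49) = 28 ≠ 0, so P_1P_2 and P_1P_3 are not parallel and the points are not collinear.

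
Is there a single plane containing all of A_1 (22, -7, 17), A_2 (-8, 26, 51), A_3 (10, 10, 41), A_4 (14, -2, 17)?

No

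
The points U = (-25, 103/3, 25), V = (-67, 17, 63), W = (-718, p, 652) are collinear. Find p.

Direction UV = (-42, -52/3, 38). From the x-coordinate of W, the parameter along the line is τ = (-718 − (-25))/(-42) = 33/2.
Then p = 103/3 + 33/2·(-52/3) = -755/3.

-755/3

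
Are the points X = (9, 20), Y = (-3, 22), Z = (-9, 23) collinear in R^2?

XY = (-12, 2), XZ = (-18, 3).
Twice the signed area of △XYZ is (-12)(3) − (2)(-18) = 0.
The triangle is degenerate (zero area), so the points are collinear.

Yes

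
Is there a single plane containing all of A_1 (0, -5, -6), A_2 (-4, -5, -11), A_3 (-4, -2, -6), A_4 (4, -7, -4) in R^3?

The four points are coplanar iff the 3×3 determinant with rows A_1A_2, A_1A_3, A_1A_4 is zero.
Rows: (-4, 0, -5), (-4, 3, 0), (4, -2, 2).
Expanding along the first row: (-4)(6) − (0)(-8) + (-5)(-4) = -4.
Nonzero ⇒ not coplanar.

No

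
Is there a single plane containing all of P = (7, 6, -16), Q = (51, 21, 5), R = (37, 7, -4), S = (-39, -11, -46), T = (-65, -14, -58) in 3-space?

No

The plane through P, Q, R has normal n = PQ × PR = (159, 102, -406) and equation n·X = 8221.
Checking the remaining points: n·S = 11353, n·T = 11785.
Since n·S = 11353 ≠ 8221, S is off the plane and the points are not all coplanar.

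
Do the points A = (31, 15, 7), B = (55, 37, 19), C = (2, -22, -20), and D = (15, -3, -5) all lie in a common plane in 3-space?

Yes

The four points are coplanar iff the 3×3 determinant with rows AB, AC, AD is zero.
Rows: (24, 22, 12), (-29, -37, -27), (-16, -18, -12).
Expanding along the first row: (24)(-42) − (22)(-84) + (12)(-70) = 0.
Zero determinant ⇒ coplanar.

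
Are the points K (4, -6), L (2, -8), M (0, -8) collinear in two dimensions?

KL = (-2, -2), KM = (-4, -2).
If collinear, KM would be a scalar multiple of KL. But (-2)·(-2) ≠ (-2)·(-4) (difference -4), so they are not parallel; the points are not collinear.

No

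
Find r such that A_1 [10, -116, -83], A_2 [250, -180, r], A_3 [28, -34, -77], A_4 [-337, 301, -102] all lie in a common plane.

-59

The points are coplanar iff A_1A_2 · (A_1A_3 × A_1A_4) = 0.
Expanding, this is linear in r: (35960)r + (2121640) = 0.
So r = -59.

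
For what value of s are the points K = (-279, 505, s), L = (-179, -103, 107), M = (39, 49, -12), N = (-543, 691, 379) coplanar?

209

The points are coplanar iff KL · (KM × KN) = 0.
Expanding, this is linear in s: (-228420)s + (47739780) = 0.
So s = 209.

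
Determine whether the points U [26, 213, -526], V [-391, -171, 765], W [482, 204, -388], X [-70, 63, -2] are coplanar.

No

With U as base: UV = (-417, -384, 1291), UW = (456, -9, 138), UX = (-96, -150, 524).
UW × UX = (15984, -252192, -69264).
UV · (UW × UX) = 756576.
Since 756576 ≠ 0, the four points are not coplanar.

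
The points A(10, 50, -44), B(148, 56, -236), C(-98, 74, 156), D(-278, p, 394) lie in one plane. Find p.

Normal to plane ABC: n = (5808, -6864, 3960); plane equation n·P = -459360.
Requiring n·D = -459360: (-6864)p + (-54384) = -459360.
So p = 59.

59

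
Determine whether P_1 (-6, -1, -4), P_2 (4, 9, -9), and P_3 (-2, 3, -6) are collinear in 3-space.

Yes

P_1P_2 = (10, 10, -5), P_1P_3 = (4, 4, -2).
P_1P_2 × P_1P_3 = (0, 0, 0).
The cross product vanishes, so the three points are collinear.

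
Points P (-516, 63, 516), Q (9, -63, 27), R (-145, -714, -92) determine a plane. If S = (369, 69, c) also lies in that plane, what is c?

-225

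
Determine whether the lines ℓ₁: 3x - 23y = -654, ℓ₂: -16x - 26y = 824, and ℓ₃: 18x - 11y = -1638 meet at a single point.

No

The three lines meet at one point iff the augmented coefficient matrix [aᵢ bᵢ cᵢ] has rank < 3, i.e. its determinant vanishes.
Here the determinant is -4572.
Nonzero, so no common point exists.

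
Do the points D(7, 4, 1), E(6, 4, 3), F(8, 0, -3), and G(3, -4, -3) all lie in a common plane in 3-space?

A normal to the plane through D, E, F is n = DE × DF = (8, -2, 4).
The plane has equation n·P = 52. For G: n·G = 20.
20 ≠ 52, so G is off the plane.

No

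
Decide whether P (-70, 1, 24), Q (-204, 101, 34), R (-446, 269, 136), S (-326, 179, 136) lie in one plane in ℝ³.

No

A normal to the plane through P, Q, R is n = PQ × PR = (8520, 11248, 1688).
The plane has equation n·X = -544640. For S: n·S = -534560.
-534560 ≠ -544640, so S is off the plane.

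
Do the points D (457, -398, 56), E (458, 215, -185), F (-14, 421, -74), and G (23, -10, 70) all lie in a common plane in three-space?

No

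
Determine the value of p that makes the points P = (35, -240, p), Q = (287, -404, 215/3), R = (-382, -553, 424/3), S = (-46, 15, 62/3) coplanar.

179/3

Coplanarity ⇔ det[PQ; PR; PS] = 0.
Expanding, this is linear in p: (329928)p + (-19685704) = 0.
So p = 179/3.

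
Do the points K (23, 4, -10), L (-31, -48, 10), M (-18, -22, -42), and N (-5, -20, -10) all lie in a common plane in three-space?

With K as base: KL = (-54, -52, 20), KM = (-41, -26, -32), KN = (-28, -24, 0).
KM × KN = (-768, 896, 256).
KL · (KM × KN) = 0.
The scalar triple product vanishes, so the four points are coplanar.

Yes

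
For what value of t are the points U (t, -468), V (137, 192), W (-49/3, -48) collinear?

-854/3

The three points are collinear iff det[UV; UW] = 0.
This determinant is linear in t: (240)t + (68320) = 0, so t = -854/3.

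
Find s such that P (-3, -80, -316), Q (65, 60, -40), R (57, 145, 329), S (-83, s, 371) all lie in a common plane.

Normal to plane PQR: n = (28200, -27300, 6900); plane equation n·X = -81000.
Requiring n·S = -81000: (-27300)s + (219300) = -81000.
So s = 11.

11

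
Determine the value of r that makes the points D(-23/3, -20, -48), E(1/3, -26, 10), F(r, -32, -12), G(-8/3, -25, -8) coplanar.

-23/3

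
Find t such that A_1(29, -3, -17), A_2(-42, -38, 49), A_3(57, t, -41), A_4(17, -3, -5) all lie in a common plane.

25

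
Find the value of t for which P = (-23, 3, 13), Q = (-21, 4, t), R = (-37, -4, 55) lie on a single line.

7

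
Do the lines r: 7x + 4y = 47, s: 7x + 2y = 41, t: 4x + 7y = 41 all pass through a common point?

Intersecting r and s: solving the 2×2 system gives (x, y) = (5, 3).
Substitute into t: (4)(5) + (7)(3) = 41.
This equals 41, so (5, 3) lies on all three lines and they are concurrent.

Yes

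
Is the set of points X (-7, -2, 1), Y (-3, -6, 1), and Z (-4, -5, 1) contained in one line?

Yes

XY = (4, -4, 0), XZ = (3, -3, 0).
XY × XZ = (0, 0, 0).
The cross product vanishes, so the three points are collinear.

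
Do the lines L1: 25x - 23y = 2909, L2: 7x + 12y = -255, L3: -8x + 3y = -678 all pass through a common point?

Intersecting L1 and L2: solving the 2×2 system gives (x, y) = (63, -58).
Substitute into L3: (-8)(63) + (3)(-58) = -678.
This equals -678, so (63, -58) lies on all three lines and they are concurrent.

Yes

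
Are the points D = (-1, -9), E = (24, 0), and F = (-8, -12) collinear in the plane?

No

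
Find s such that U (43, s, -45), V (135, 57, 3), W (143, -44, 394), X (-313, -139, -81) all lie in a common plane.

25

The points are coplanar iff UV · (UW × UX) = 0.
Expanding, this is linear in s: (174496)s + (-4362400) = 0.
So s = 25.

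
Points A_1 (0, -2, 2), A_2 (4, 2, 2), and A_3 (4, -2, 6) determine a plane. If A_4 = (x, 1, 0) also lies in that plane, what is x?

1

The plane through A_1, A_2, A_3 has equation 16x − 16y − 16z = 0.
Substituting A_4: (16)x + (-16) = 0, so x = 1.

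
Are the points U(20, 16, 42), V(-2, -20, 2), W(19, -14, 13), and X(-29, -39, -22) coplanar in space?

A normal to the plane through U, V, W is n = UV × UW = (-156, -598, 624).
The plane has equation n·P = 13520. For X: n·X = 14118.
14118 ≠ 13520, so X is off the plane.

No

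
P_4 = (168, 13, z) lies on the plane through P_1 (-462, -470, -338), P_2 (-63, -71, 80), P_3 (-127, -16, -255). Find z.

653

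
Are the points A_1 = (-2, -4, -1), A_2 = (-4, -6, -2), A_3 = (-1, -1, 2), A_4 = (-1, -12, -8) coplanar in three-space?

With A_1 as base: A_1A_2 = (-2, -2, -1), A_1A_3 = (1, 3, 3), A_1A_4 = (1, -8, -7).
A_1A_3 × A_1A_4 = (3, 10, -11).
A_1A_2 · (A_1A_3 × A_1A_4) = -15.
Since -15 ≠ 0, the four points are not coplanar.

No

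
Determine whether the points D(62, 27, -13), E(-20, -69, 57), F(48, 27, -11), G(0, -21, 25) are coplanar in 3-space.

With D as base: DE = (-82, -96, 70), DF = (-14, 0, 2), DG = (-62, -48, 38).
DF × DG = (96, 408, 672).
DE · (DF × DG) = 0.
The scalar triple product vanishes, so the four points are coplanar.

Yes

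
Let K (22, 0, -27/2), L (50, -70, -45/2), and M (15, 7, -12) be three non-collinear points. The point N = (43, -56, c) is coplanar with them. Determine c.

-41/2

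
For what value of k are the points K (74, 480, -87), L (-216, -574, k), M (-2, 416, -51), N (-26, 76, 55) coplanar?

290

Normal to plane KMN: n = (5456, 7192, 24304); plane equation n·P = 1741456.
Requiring n·L = 1741456: (24304)k + (-5306704) = 1741456.
So k = 290.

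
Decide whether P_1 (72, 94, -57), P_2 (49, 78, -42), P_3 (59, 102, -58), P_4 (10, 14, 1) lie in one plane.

No

A normal to the plane through P_1, P_2, P_3 is n = P_1P_2 × P_1P_3 = (-104, -218, -392).
The plane has equation n·P = -5636. For P_4: n·P_4 = -4484.
-4484 ≠ -5636, so P_4 is off the plane.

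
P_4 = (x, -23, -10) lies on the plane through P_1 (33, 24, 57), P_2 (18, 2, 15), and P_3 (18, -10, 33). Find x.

The plane through P_1, P_2, P_3 has equation −900x + 270y + 180z = -12960.
Substituting P_4: (-900)x + (-8010) = -12960, so x = 11/2.

11/2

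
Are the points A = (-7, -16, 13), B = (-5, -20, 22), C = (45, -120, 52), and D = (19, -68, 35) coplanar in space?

A normal to the plane through A, B, C is n = AB × AC = (780, 390, 0).
The plane has equation n·P = -11700. For D: n·D = -11700.
Equal, so D lies in the plane and all four are coplanar.

Yes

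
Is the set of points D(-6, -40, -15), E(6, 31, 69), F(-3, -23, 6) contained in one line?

No

DE = (12, 71, 84), DF = (3, 17, 21).
DE × DF = (63, 0, -9).
The cross product is nonzero, so the points do not lie on one line.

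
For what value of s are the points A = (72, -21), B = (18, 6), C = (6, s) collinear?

12

Collinearity: (C − A) must be parallel to (B − A) = (-54, 27).
Cross-multiplying the components: (s − (-21))·(-54) = (-66)·(27).
Solving gives s = 12.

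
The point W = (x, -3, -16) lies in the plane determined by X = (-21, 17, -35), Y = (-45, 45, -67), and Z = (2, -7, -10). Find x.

The plane through X, Y, Z has equation −68x − 136y − 68z = 1496.
Substituting W: (-68)x + (1496) = 1496, so x = 0.

0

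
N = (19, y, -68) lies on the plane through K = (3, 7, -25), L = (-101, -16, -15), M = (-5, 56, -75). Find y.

52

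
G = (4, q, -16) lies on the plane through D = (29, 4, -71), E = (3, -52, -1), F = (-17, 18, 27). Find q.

4

A normal to the plane is n = DE × DF = (-6468, -672, -2940).
G lies in the plane iff n · DG = 0.
This gives (-672)q + (2688) = 0, so q = 4.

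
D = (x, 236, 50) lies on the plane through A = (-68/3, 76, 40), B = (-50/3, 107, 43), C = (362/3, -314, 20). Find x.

A normal to the plane is n = AB × AC = (550, 550, -20350/3).
D lies in the plane iff n · AD = 0.
This gives (550)x + (97900/3) = 0, so x = -178/3.

-178/3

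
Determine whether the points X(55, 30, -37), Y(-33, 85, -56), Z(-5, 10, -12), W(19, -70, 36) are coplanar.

No

The four points are coplanar iff the 3×3 determinant with rows XY, XZ, XW is zero.
Rows: (-88, 55, -19), (-60, -20, 25), (-36, -100, 73).
Expanding along the first row: (-88)(1040) − (55)(-3480) + (-19)(5280) = -440.
Nonzero ⇒ not coplanar.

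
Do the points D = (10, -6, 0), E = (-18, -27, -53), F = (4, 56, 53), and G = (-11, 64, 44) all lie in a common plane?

No

With D as base: DE = (-28, -21, -53), DF = (-6, 62, 53), DG = (-21, 70, 44).
DF × DG = (-982, -849, 882).
DE · (DF × DG) = -1421.
Since -1421 ≠ 0, the four points are not coplanar.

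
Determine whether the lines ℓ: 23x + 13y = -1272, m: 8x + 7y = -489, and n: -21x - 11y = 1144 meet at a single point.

Intersecting ℓ and m: solving the 2×2 system gives (x, y) = (-849/19, -357/19).
Substitute into n: (-21)(-849/19) + (-11)(-357/19) = 21756/19.
But n requires 1144 ≠ 21756/19, so the three lines have no common point.

No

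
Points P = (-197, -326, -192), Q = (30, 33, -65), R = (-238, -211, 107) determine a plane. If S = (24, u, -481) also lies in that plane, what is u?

The plane through P, Q, R has equation 92736x − 73080y + 40824z = -2283120.
Substituting S: (-73080)u + (-17410680) = -2283120, so u = -207.

-207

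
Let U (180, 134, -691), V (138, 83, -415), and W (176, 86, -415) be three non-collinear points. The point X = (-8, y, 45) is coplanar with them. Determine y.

-8

A normal to the plane is n = UV × UW = (-828, 10488, 1812).
X lies in the plane iff n · UX = 0.
This gives (10488)y + (83904) = 0, so y = -8.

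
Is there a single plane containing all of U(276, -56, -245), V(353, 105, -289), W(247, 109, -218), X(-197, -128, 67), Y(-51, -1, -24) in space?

The plane through U, V, W has normal n = UV × UW = (11607, -803, 17374) and equation n·P = -1008130.
Checking the remaining points: n·X = -1019737, n·Y = -1008130.
Since n·X = -1019737 ≠ -1008130, X is off the plane and the points are not all coplanar.

No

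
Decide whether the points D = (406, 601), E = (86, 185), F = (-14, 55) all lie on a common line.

Yes

DE = (-320, -416), DF = (-420, -546).
Twice the signed area of △DEF is (-320)(-546) − (-416)(-420) = 0.
The triangle is degenerate (zero area), so the points are collinear.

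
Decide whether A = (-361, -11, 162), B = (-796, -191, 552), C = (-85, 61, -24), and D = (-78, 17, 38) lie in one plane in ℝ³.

A normal to the plane through A, B, C is n = AB × AC = (5400, 26730, 18360).
The plane has equation n·P = 730890. For D: n·D = 730890.
Equal, so D lies in the plane and all four are coplanar.

Yes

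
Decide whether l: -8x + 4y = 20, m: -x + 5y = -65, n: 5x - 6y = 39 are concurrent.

No

Lines aᵢx + bᵢy = cᵢ with pairwise distinct directions are concurrent exactly when det[aᵢ bᵢ cᵢ] = 0.
Here the determinant is 36.
Nonzero, so no common point exists.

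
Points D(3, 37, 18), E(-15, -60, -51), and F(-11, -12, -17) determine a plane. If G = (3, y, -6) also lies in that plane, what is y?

The plane through D, E, F has equation 14x + 336y − 476z = 3906.
Substituting G: (336)y + (2898) = 3906, so y = 3.

3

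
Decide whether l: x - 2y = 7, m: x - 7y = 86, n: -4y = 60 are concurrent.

Intersecting l and m: solving the 2×2 system gives (x, y) = (-123/5, -79/5).
Substitute into n: (0)(-123/5) + (-4)(-79/5) = 316/5.
But n requires 60 ≠ 316/5, so the three lines have no common point.

No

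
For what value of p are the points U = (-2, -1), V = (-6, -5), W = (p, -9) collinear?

-10

The three points are collinear iff det[UV; UW] = 0.
This determinant is linear in p: (4)p + (40) = 0, so p = -10.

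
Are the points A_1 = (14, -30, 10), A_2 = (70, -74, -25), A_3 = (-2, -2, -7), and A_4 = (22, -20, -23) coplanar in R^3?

No

The four points are coplanar iff the 3×3 determinant with rows A_1A_2, A_1A_3, A_1A_4 is zero.
Rows: (56, -44, -35), (-16, 28, -17), (8, 10, -33).
Expanding along the first row: (56)(-754) − (-44)(664) + (-35)(-384) = 432.
Nonzero ⇒ not coplanar.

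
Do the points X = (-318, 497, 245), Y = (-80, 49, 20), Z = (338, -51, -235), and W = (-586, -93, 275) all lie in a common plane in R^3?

Yes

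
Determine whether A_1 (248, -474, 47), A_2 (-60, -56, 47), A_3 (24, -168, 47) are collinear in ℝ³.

A_1A_2 = (-308, 418, 0), A_1A_3 = (-224, 306, 0).
Comparing components 1 and 2: (-308)(306) − (418)(-224) = -616 ≠ 0, so A_1A_2 and A_1A_3 are not parallel and the points are not collinear.

No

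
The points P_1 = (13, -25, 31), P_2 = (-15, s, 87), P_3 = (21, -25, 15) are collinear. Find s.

-25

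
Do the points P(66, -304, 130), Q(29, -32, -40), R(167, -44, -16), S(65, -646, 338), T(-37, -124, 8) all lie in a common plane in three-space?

Yes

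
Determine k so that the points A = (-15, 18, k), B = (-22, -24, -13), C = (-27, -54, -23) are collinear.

1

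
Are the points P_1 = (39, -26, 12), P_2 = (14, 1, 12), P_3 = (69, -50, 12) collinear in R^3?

No

P_1P_2 = (-25, 27, 0), P_1P_3 = (30, -24, 0).
P_1P_2 × P_1P_3 = (0, 0, -210).
The cross product is nonzero, so the points do not lie on one line.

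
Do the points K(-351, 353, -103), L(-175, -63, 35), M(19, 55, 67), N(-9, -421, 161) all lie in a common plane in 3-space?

A normal to the plane through K, L, M is n = KL × KM = (-29596, 21140, 101472).
The plane has equation n·P = 7399000. For N: n·N = 7703416.
7703416 ≠ 7399000, so N is off the plane.

No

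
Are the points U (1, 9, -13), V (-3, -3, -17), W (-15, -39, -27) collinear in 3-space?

UV = (-4, -12, -4), UW = (-16, -48, -14).
UV × UW = (-24, 8, 0).
The cross product is nonzero, so the points do not lie on one line.

No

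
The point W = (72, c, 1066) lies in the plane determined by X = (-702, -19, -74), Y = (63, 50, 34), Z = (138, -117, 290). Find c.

-679

The plane through X, Y, Z has equation 35700x − 187740y − 132930z = -11657520.
Substituting W: (-187740)c + (-139132980) = -11657520, so c = -679.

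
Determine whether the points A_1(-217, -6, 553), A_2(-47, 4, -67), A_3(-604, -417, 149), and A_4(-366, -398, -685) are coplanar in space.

No

A normal to the plane through A_1, A_2, A_3 is n = A_1A_2 × A_1A_3 = (-258860, 308620, -66000).
The plane has equation n·P = 17822900. For A_4: n·A_4 = 17122000.
17122000 ≠ 17822900, so A_4 is off the plane.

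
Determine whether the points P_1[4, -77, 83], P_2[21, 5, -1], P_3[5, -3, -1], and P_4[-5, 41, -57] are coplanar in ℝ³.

Yes

The four points are coplanar iff the 3×3 determinant with rows P_1P_2, P_1P_3, P_1P_4 is zero.
Rows: (17, 82, -84), (1, 74, -84), (-9, 118, -140).
Expanding along the first row: (17)(-448) − (82)(-896) + (-84)(784) = 0.
Zero determinant ⇒ coplanar.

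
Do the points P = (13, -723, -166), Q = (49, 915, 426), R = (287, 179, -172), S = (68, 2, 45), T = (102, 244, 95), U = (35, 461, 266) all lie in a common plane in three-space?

The plane through P, Q, R has normal n = PQ × PR = (-543812, 162424, -416340) and equation n·X = -55389668.
Checking the remaining points: n·S = -55389668, n·T = -55389668, n·U = -54902396.
Since n·U = -54902396 ≠ -55389668, U is off the plane and the points are not all coplanar.

No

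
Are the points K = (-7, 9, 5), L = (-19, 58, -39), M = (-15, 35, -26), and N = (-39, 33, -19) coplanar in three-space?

No

The four points are coplanar iff the 3×3 determinant with rows KL, KM, KN is zero.
Rows: (-12, 49, -44), (-8, 26, -31), (-32, 24, -24).
Expanding along the first row: (-12)(120) − (49)(-800) + (-44)(640) = 9600.
Nonzero ⇒ not coplanar.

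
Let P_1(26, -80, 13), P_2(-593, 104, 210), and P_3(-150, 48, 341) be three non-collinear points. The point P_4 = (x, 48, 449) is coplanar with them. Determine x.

Coplanarity requires P_1P_2 · (P_1P_3 × P_1P_4) = 0.
P_1P_2 = (-619, 184, 197), P_1P_3 = (-176, 128, 328); the triple product is linear in x with coefficient 35136 and constant term 210816.
Setting it to zero: x = -6.

-6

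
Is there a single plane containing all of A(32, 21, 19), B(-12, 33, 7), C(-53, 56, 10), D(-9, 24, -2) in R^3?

A normal to the plane through A, B, C is n = AB × AC = (312, 624, -520).
The plane has equation n·P = 13208. For D: n·D = 13208.
Equal, so D lies in the plane and all four are coplanar.

Yes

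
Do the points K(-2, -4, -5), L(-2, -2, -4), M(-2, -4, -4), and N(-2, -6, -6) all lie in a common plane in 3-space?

Yes

A normal to the plane through K, L, M is n = KL × KM = (2, 0, 0).
The plane has equation n·P = -4. For N: n·N = -4.
Equal, so N lies in the plane and all four are coplanar.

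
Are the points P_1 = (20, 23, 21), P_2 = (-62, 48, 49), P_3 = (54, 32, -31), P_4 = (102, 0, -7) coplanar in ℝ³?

With P_1 as base: P_1P_2 = (-82, 25, 28), P_1P_3 = (34, 9, -52), P_1P_4 = (82, -23, -28).
P_1P_3 × P_1P_4 = (-1448, -3312, -1520).
P_1P_2 · (P_1P_3 × P_1P_4) = -6624.
Since -6624 ≠ 0, the four points are not coplanar.

No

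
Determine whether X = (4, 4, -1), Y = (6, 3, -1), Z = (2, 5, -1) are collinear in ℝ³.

Yes

XY = (2, -1, 0), XZ = (-2, 1, 0).
Each component of XZ is -1 times the corresponding component of XY, so XZ = -1·XY and the points are collinear.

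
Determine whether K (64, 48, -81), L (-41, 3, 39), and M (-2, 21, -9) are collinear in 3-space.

KL = (-105, -45, 120), KM = (-66, -27, 72).
KL × KM = (0, -360, -135).
The cross product is nonzero, so the points do not lie on one line.

No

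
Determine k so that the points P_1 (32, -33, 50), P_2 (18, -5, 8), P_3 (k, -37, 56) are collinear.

Collinearity requires P_1P_2 × P_1P_3 = 0; each component is linear in k.
The y-component gives (-42)k + (1428) = 0, so k = 34.
The remaining components then also vanish.

34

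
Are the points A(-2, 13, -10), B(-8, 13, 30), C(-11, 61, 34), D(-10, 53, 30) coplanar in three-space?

The four points are coplanar iff the 3×3 determinant with rows AB, AC, AD is zero.
Rows: (-6, 0, 40), (-9, 48, 44), (-8, 40, 40).
Expanding along the first row: (-6)(160) − (0)(-8) + (40)(24) = 0.
Zero determinant ⇒ coplanar.

Yes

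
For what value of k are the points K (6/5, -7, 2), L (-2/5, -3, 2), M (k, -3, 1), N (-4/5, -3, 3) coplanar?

The points are coplanar iff KL · (KM × KN) = 0.
Expanding, this is linear in k: (-4)k + (0) = 0.
So k = 0.

0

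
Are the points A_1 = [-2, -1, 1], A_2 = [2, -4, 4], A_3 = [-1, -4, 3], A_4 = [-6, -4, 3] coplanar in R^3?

No

The four points are coplanar iff the 3×3 determinant with rows A_1A_2, A_1A_3, A_1A_4 is zero.
Rows: (4, -3, 3), (1, -3, 2), (-4, -3, 2).
Expanding along the first row: (4)(0) − (-3)(10) + (3)(-15) = -15.
Nonzero ⇒ not coplanar.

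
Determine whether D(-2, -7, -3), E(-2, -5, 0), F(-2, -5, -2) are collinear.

No

DE = (0, 2, 3), DF = (0, 2, 1).
Comparing components 2 and 3: (2)(1) − (3)(2) = -4 ≠ 0, so DE and DF are not parallel and the points are not collinear.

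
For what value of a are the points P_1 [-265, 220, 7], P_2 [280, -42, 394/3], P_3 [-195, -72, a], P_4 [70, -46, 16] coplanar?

The points are coplanar iff P_1P_2 · (P_1P_3 × P_1P_4) = 0.
Expanding, this is linear in a: (57200)a + (8179600) = 0.
So a = -143.

-143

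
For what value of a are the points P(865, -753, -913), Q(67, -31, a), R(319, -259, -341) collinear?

Collinearity requires PQ × PR = 0; each component is linear in a.
The x-component gives (-494)a + (-38038) = 0, so a = -77.
The remaining components then also vanish.

-77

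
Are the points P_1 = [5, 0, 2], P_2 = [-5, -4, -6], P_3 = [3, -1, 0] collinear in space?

No

P_1P_2 = (-10, -4, -8), P_1P_3 = (-2, -1, -2).
P_1P_2 × P_1P_3 = (0, -4, 2).
The cross product is nonzero, so the points do not lie on one line.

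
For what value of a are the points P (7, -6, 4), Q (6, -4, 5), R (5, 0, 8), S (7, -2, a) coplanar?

8

Normal to plane PQR: n = (2, 2, -2); plane equation n·X = -6.
Requiring n·S = -6: (-2)a + (10) = -6.
So a = 8.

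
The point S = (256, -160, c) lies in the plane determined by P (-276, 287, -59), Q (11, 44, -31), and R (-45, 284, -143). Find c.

-9

The plane through P, Q, R has equation 20496x + 30576y + 55272z = -142632.
Substituting S: (55272)c + (354816) = -142632, so c = -9.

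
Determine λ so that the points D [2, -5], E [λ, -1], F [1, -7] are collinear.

The three points are collinear iff det[DE; DF] = 0.
This determinant is linear in λ: (-2)λ + (8) = 0, so λ = 4.

4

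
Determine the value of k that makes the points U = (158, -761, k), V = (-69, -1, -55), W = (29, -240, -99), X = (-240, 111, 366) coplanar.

76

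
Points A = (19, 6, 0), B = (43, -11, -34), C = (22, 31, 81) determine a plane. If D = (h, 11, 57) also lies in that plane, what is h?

A normal to the plane is n = AB × AC = (-527, -2046, 651).
D lies in the plane iff n · AD = 0.
This gives (-527)h + (36890) = 0, so h = 70.

70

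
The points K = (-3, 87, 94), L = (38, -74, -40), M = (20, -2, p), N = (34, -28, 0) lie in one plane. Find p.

20

Normal to plane KLN: n = (-276, -1104, 1242); plane equation n·P = 21528.
Requiring n·M = 21528: (1242)p + (-3312) = 21528.
So p = 20.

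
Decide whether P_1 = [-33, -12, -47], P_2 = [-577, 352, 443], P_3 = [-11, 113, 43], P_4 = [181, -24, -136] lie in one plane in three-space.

The four points are coplanar iff the 3×3 determinant with rows P_1P_2, P_1P_3, P_1P_4 is zero.
Rows: (-544, 364, 490), (22, 125, 90), (214, -12, -89).
Expanding along the first row: (-544)(-10045) − (364)(-21218) + (490)(-27014) = -49028.
Nonzero ⇒ not coplanar.

No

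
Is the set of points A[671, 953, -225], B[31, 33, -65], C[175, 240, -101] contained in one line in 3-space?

AB = (-640, -920, 160), AC = (-496, -713, 124).
AB × AC = (0, 0, 0).
The cross product vanishes, so the three points are collinear.

Yes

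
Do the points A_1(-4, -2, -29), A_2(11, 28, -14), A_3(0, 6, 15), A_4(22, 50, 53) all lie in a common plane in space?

With A_1 as base: A_1A_2 = (15, 30, 15), A_1A_3 = (4, 8, 44), A_1A_4 = (26, 52, 82).
A_1A_3 × A_1A_4 = (-1632, 816, 0).
A_1A_2 · (A_1A_3 × A_1A_4) = 0.
The scalar triple product vanishes, so the four points are coplanar.

Yes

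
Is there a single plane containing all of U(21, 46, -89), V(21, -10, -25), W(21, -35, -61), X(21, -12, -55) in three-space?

The four points are coplanar iff the 3×3 determinant with rows UV, UW, UX is zero.
Rows: (0, -56, 64), (0, -81, 28), (0, -58, 34).
Expanding along the first row: (0)(-1130) − (-56)(0) + (64)(0) = 0.
Zero determinant ⇒ coplanar.

Yes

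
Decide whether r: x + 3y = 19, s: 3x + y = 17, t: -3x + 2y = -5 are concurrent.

Intersecting r and s: solving the 2×2 system gives (x, y) = (4, 5).
Substitute into t: (-3)(4) + (2)(5) = -2.
But t requires -5 ≠ -2, so the three lines have no common point.

No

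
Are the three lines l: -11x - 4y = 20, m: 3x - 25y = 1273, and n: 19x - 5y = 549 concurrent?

Intersecting l and m: solving the 2×2 system gives (x, y) = (16, -49).
Substitute into n: (19)(16) + (-5)(-49) = 549.
This equals 549, so (16, -49) lies on all three lines and they are concurrent.

Yes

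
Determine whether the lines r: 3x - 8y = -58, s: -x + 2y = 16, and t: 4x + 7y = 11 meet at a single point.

The three lines meet at one point iff the augmented coefficient matrix [aᵢ bᵢ cᵢ] has rank < 3, i.e. its determinant vanishes.
Here the determinant is 0.
It vanishes, so the lines are concurrent at (-6, 5).

Yes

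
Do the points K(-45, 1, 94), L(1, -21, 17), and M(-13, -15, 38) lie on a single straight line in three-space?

No

KL = (46, -22, -77), KM = (32, -16, -56).
Comparing components 3 and 1: (-77)(32) − (46)(-56) = 112 ≠ 0, so KL and KM are not parallel and the points are not collinear.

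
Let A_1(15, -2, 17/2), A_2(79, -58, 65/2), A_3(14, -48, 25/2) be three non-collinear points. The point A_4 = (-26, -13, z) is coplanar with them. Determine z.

The plane through A_1, A_2, A_3 has equation 880x − 280y − 3000z = -11740.
Substituting A_4: (-3000)z + (-19240) = -11740, so z = -5/2.

-5/2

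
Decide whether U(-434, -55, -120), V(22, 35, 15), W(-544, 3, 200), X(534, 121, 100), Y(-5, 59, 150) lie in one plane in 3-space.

No

The plane through U, V, W has normal n = UV × UW = (20970, -160770, 36348) and equation n·P = -4620390.
Checking the remaining points: n·X = -4620390, n·Y = -4138080.
Since n·Y = -4138080 ≠ -4620390, Y is off the plane and the points are not all coplanar.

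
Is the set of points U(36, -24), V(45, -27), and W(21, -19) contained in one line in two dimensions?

Yes

UV = (9, -3), UW = (-15, 5).
det[UV; UW] = (9)(5) − (-3)(-15) = 0.
The determinant is zero, so the points are collinear.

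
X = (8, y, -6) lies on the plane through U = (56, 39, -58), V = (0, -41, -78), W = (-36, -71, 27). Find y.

-17

Coplanarity requires UV · (UW × UX) = 0.
UV = (-56, -80, -20), UW = (-92, -110, 85); the triple product is linear in y with coefficient 6600 and constant term 112200.
Setting it to zero: y = -17.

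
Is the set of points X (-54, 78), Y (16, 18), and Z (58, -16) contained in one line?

No

XY = (70, -60), XZ = (112, -94).
If collinear, XZ would be a scalar multiple of XY. But (70)·(-94) ≠ (-60)·(112) (difference 140), so they are not parallel; the points are not collinear.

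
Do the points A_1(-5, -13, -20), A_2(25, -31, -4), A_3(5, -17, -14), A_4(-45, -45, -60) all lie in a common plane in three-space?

Yes

The four points are coplanar iff the 3×3 determinant with rows A_1A_2, A_1A_3, A_1A_4 is zero.
Rows: (30, -18, 16), (10, -4, 6), (-40, -32, -40).
Expanding along the first row: (30)(352) − (-18)(-160) + (16)(-480) = 0.
Zero determinant ⇒ coplanar.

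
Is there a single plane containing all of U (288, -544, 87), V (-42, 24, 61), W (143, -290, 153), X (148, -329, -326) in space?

The four points are coplanar iff the 3×3 determinant with rows UV, UW, UX is zero.
Rows: (-330, 568, -26), (-145, 254, 66), (-140, 215, -413).
Expanding along the first row: (-330)(-119092) − (568)(69125) + (-26)(4385) = -76650.
Nonzero ⇒ not coplanar.

No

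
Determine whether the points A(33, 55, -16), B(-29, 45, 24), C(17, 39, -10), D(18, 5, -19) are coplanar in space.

No

A normal to the plane through A, B, C is n = AB × AC = (580, -268, 832).
The plane has equation n·P = -8912. For D: n·D = -6708.
-6708 ≠ -8912, so D is off the plane.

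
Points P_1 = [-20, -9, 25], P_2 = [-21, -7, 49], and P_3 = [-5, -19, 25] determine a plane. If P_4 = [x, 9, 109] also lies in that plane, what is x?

A normal to the plane is n = P_1P_2 × P_1P_3 = (240, 360, -20).
P_4 lies in the plane iff n · P_1P_4 = 0.
This gives (240)x + (9600) = 0, so x = -40.

-40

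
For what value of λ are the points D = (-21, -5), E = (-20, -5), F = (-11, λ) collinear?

-5

Collinearity: (F − D) must be parallel to (E − D) = (1, 0).
Cross-multiplying the components: (λ − (-5))·(1) = (10)·(0).
Solving gives λ = -5.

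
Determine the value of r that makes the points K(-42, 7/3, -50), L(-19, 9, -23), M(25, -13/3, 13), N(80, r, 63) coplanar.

-38/3

Normal to plane KLM: n = (600, 360, -600); plane equation n·P = 5640.
Requiring n·N = 5640: (360)r + (10200) = 5640.
So r = -38/3.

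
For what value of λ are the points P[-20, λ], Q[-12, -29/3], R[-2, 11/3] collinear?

Collinearity: (P − Q) must be parallel to (R − Q) = (10, 40/3).
Cross-multiplying the components: (λ − (-29/3))·(10) = (-8)·(40/3).
Solving gives λ = -61/3.

-61/3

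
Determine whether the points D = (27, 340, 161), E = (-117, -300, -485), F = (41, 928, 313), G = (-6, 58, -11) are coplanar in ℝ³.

No

With D as base: DE = (-144, -640, -646), DF = (14, 588, 152), DG = (-33, -282, -172).
DF × DG = (-58272, -2608, 15456).
DE · (DF × DG) = 75712.
Since 75712 ≠ 0, the four points are not coplanar.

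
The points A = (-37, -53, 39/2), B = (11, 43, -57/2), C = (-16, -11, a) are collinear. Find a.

-3/2

Direction AB = (48, 96, -48). From the x-coordinate of C, the parameter along the line is τ = (-16 − (-37))/48 = 7/16.
Then a = 39/2 + 7/16·(-48) = -3/2.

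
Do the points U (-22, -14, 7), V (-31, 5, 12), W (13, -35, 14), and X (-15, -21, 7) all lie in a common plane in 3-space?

A normal to the plane through U, V, W is n = UV × UW = (238, 238, -476).
The plane has equation n·P = -11900. For X: n·X = -11900.
Equal, so X lies in the plane and all four are coplanar.

Yes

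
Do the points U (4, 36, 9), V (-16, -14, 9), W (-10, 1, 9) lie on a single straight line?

Yes

UV = (-20, -50, 0), UW = (-14, -35, 0).
Each component of UW is 7/10 times the corresponding component of UV, so UW = 7/10·UV and the points are collinear.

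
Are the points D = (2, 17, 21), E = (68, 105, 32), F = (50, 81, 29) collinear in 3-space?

Yes

DE = (66, 88, 11), DF = (48, 64, 8).
Each component of DF is 8/11 times the corresponding component of DE, so DF = 8/11·DE and the points are collinear.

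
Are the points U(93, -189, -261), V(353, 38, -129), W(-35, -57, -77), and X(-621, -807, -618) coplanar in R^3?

The four points are coplanar iff the 3×3 determinant with rows UV, UW, UX is zero.
Rows: (260, 227, 132), (-128, 132, 184), (-714, -618, -357).
Expanding along the first row: (260)(66588) − (227)(177072) + (132)(173352) = 0.
Zero determinant ⇒ coplanar.

Yes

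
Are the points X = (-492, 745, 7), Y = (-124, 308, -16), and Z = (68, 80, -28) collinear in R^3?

Yes

XY = (368, -437, -23), XZ = (560, -665, -35).
Each component of XZ is 35/23 times the corresponding component of XY, so XZ = 35/23·XY and the points are collinear.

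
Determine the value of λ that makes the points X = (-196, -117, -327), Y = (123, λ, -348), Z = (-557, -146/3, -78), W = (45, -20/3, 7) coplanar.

-346/3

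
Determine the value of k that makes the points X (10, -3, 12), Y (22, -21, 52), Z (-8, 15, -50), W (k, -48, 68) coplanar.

Normal to plane XYZ: n = (396, 24, -108); plane equation n·P = 2592.
Requiring n·W = 2592: (396)k + (-8496) = 2592.
So k = 28.

28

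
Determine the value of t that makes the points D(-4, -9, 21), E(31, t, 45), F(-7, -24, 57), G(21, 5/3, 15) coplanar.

-20/3

Normal to plane DFG: n = (-294, 882, 343); plane equation n·P = 441.
Requiring n·E = 441: (882)t + (6321) = 441.
So t = -20/3.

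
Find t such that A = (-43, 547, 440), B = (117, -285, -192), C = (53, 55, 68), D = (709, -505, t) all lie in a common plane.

328

Normal to plane ABC: n = (-1440, -1152, 1152); plane equation n·P = -61344.
Requiring n·D = -61344: (1152)t + (-439200) = -61344.
So t = 328.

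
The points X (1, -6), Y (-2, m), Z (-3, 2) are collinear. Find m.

0

Collinearity: (Y − X) must be parallel to (Z − X) = (-4, 8).
Cross-multiplying the components: (m − (-6))·(-4) = (-3)·(8).
Solving gives m = 0.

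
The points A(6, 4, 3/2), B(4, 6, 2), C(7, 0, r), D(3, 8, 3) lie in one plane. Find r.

-1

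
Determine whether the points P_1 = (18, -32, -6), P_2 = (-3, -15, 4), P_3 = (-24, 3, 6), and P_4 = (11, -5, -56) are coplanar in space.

The four points are coplanar iff the 3×3 determinant with rows P_1P_2, P_1P_3, P_1P_4 is zero.
Rows: (-21, 17, 10), (-42, 35, 12), (-7, 27, -50).
Expanding along the first row: (-21)(-2074) − (17)(2184) + (10)(-889) = -2464.
Nonzero ⇒ not coplanar.

No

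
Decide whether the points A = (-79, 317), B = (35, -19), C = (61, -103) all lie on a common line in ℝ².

No

AB = (114, -336), AC = (140, -420).
det[AB; AC] = (114)(-420) − (-336)(140) = -840.
The determinant is nonzero, so they are not collinear.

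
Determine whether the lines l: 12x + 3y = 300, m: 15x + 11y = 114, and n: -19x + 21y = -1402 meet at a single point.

Intersecting l and m: solving the 2×2 system gives (x, y) = (34, -36).
Substitute into n: (-19)(34) + (21)(-36) = -1402.
This equals -1402, so (34, -36) lies on all three lines and they are concurrent.

Yes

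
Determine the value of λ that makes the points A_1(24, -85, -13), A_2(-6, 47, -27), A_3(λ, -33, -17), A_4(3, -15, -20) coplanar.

-6

Normal to plane A_1A_2A_4: n = (56, 84, 672); plane equation n·P = -14532.
Requiring n·A_3 = -14532: (56)λ + (-14196) = -14532.
So λ = -6.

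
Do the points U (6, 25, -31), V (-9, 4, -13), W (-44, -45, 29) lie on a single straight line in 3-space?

Yes

UV = (-15, -21, 18), UW = (-50, -70, 60).
Each component of UW is 10/3 times the corresponding component of UV, so UW = 10/3·UV and the points are collinear.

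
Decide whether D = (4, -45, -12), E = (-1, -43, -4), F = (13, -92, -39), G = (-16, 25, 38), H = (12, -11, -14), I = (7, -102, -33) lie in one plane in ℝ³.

Yes

The plane through D, E, F has normal n = DE × DF = (322, -63, 217) and equation n·P = 1519.
Checking the remaining points: n·G = 1519, n·H = 1519, n·I = 1519.
All equal 1519, so all 6 points lie in one plane.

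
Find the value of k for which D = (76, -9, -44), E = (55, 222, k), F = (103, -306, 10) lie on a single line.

-86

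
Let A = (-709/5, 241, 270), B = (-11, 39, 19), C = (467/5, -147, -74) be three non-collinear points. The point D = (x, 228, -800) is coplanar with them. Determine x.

-11

A normal to the plane is n = AB × AC = (-27900, -14040, -3240).
D lies in the plane iff n · AD = 0.
This gives (-27900)x + (-306900) = 0, so x = -11.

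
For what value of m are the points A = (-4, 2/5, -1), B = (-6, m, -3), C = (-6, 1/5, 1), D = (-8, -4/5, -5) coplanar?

-1/5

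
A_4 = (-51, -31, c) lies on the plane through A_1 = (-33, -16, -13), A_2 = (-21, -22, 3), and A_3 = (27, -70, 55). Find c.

-49

Coplanarity requires A_1A_2 · (A_1A_3 × A_1A_4) = 0.
A_1A_2 = (12, -6, 16), A_1A_3 = (60, -54, 68); the triple product is linear in c with coefficient -288 and constant term -14112.
Setting it to zero: c = -49.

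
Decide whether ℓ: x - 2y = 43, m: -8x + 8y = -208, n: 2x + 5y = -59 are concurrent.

No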